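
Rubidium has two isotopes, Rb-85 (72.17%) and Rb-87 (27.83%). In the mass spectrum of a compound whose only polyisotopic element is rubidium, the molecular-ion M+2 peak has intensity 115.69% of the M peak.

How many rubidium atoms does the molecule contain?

3

For n independent Rb atoms, I(M+2)/I(M) = n · (abundance Rb-87) / (abundance Rb-85) = n · 0.2783/0.7217.
n = 1.1569 × 0.7217/0.2783 = 3.00 ≈ 3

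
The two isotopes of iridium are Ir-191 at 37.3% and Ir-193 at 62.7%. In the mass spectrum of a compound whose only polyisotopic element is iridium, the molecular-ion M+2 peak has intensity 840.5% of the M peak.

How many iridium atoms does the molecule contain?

5

With n Ir atoms, P(M+2)/P(M) = C(n,1)·p^(n−1)q / p^n = n·q/p = n · 0.627/0.373.
n = 8.405 × 0.373/0.627 = 5.00 ≈ 5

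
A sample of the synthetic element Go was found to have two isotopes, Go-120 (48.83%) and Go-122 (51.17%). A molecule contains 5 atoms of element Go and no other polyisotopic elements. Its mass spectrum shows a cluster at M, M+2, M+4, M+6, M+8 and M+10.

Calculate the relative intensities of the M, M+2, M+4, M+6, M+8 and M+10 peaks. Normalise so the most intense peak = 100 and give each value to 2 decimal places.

8.69 : 45.53 : 95.43 : 100.00 : 52.40 : 10.98

The 5 Go atoms are independent, so intensities follow the terms of (0.4883 + 0.5117)^5.
P(M) = 0.4883^5 = 0.027761
P(M+2) = 5 × 0.4883^4 × 0.5117^1 = 0.145456
P(M+4) = 10 × 0.4883^3 × 0.5117^2 = 0.304853
P(M+6) = 10 × 0.4883^2 × 0.5117^3 = 0.319462
P(M+8) = 5 × 0.4883^1 × 0.5117^4 = 0.167386
P(M+10) = 0.5117^5 = 0.035081
The M+6 peak is largest (0.319462); scaling to 100 gives 8.69 : 45.53 : 95.43 : 100.00 : 52.40 : 10.98.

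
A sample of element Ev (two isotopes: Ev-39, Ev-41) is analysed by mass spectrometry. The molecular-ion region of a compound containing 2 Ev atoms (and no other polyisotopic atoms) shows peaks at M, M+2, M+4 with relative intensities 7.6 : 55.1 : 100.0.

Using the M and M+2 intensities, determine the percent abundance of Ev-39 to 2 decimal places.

21.62%

Write p for the Ev-39 fraction. I(M+2)/I(M) = [C(2,1)·p^1·(1−p)] / p^2 = 2·(1−p)/p = 55.1/7.6 = 7.2500
(1−p)/p = 7.2500/2 = 3.6250  ⇒  p = 1/(1 + 3.6250) = 0.2162
Ev-39: 21.62%, Ev-41: 78.38%.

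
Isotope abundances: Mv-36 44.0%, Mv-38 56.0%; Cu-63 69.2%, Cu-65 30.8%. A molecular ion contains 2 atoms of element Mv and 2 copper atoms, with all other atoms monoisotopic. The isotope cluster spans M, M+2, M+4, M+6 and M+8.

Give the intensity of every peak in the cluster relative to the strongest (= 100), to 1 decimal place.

Element Mv pattern (n=2): 0.1936 : 0.4928 : 0.3136
Copper pattern (n=2): 0.478864 : 0.426272 : 0.094864
Convolve the two distributions (both contribute in 2-u steps):
  M: 0.1936×0.478864 = 0.092708
  M+2: 0.1936×0.426272 + 0.4928×0.478864 = 0.318510
  M+4: 0.1936×0.094864 + 0.4928×0.426272 + 0.3136×0.478864 = 0.378604
  M+6: 0.4928×0.094864 + 0.3136×0.426272 = 0.180428
  M+8: 0.3136×0.094864 = 0.029749
Scale to base peak (0.378604) = 100: 24.5 : 84.1 : 100.0 : 47.7 : 7.9

24.5 : 84.1 : 100.0 : 47.7 : 7.9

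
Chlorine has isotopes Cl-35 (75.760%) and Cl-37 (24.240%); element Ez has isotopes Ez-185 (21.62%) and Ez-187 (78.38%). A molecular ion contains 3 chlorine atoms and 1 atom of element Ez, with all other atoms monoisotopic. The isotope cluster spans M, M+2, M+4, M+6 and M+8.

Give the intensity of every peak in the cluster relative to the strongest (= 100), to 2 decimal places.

21.81 : 100.00 : 82.59 : 25.00 : 2.59

Chlorine pattern (n=3): 0.4348304 : 0.41738208 : 0.13354464 : 0.01424288
Element Ez pattern (n=1): 0.2162 : 0.7838
Convolve the two distributions (both contribute in 2-u steps):
  M: 0.4348304×0.2162 = 0.094010
  M+2: 0.4348304×0.7838 + 0.41738208×0.2162 = 0.431058
  M+4: 0.41738208×0.7838 + 0.13354464×0.2162 = 0.356016
  M+6: 0.13354464×0.7838 + 0.01424288×0.2162 = 0.107752
  M+8: 0.01424288×0.7838 = 0.011164
Scale to base peak (0.431058) = 100: 21.81 : 100.00 : 82.59 : 25.00 : 2.59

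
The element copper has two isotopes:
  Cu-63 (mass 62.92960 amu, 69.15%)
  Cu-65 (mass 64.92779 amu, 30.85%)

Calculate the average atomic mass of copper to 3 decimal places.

63.546 amu

Weight each isotope mass by its fractional abundance: 0.6915 × 62.92960 + 0.3085 × 64.92779
= 43.515818 + 20.030223 = 63.546041 amu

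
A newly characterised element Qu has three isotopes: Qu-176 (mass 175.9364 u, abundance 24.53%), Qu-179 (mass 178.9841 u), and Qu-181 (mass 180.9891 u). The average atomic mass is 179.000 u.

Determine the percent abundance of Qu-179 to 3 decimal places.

Let x and y be the fractions of Qu-179 and Qu-181. Then x + y = 1 − 0.2453 = 0.7547 and 178.9841x + 180.9891y = 179.000 − 0.2453×175.9364 = 135.84280108.
Substituting: 178.9841x + 180.9891(0.7547 − x) = 135.84280108
(178.9841 − 180.9891)x = -0.74967269  ⇒  x = 0.37390, y = 0.38080
Qu-179: 37.390%, Qu-181: 38.080%.

37.390%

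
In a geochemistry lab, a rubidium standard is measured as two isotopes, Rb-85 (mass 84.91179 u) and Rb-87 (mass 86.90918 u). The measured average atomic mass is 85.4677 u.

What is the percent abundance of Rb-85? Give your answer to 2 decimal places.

Let x be the fractional abundance of Rb-85; then Rb-87 has abundance 1 − x.
84.91179·x + 86.90918·(1 − x) = 85.4677
(84.91179 − 86.90918)·x = 85.4677 − 86.90918
x = -1.44148 / -1.99739 = 0.72168 → 72.17% Rb-85, 27.83% Rb-87.

72.17%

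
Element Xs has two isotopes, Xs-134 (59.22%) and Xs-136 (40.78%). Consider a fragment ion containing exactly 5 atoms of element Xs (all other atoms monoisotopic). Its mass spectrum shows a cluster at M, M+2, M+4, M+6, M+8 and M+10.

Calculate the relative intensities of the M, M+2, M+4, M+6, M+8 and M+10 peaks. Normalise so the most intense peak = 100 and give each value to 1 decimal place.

Each Xs atom is independently Xs-134 (p = 0.5922) or Xs-136 (q = 0.4078); the cluster is the binomial expansion (p + q)^5.
P(M) = 0.5922^5 = 0.072835
P(M+2) = 5 × 0.5922^4 × 0.4078^1 = 0.250779
P(M+4) = 10 × 0.5922^3 × 0.4078^2 = 0.345382
P(M+6) = 10 × 0.5922^2 × 0.4078^3 = 0.237836
P(M+8) = 5 × 0.5922^1 × 0.4078^4 = 0.081889
P(M+10) = 0.4078^5 = 0.011278
The M+4 peak is largest (0.345382); scaling to 100 gives 21.1 : 72.6 : 100.0 : 68.9 : 23.7 : 3.3.

21.1 : 72.6 : 100.0 : 68.9 : 23.7 : 3.3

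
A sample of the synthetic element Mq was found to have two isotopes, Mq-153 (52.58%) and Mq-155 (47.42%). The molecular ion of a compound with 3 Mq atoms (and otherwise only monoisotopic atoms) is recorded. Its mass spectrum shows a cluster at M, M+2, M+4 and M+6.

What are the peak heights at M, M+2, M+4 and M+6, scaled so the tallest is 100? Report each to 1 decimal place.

37.0 : 100.0 : 90.2 : 27.1

Each Mq atom is independently Mq-153 (p = 0.5258) or Mq-155 (q = 0.4742); the cluster is the binomial expansion (p + q)^3.
P(M) = 0.5258^3 = 0.145366
P(M+2) = 3 × 0.5258^2 × 0.4742^1 = 0.393300
P(M+4) = 3 × 0.5258^1 × 0.4742^2 = 0.354703
P(M+6) = 0.4742^3 = 0.106631
The M+2 peak is largest (0.393300); scaling to 100 gives 37.0 : 100.0 : 90.2 : 27.1.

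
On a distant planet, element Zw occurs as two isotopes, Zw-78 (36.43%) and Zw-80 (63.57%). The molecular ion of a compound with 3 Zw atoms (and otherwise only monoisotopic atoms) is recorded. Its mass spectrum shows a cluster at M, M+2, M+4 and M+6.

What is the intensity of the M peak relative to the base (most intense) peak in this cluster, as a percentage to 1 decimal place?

Term probabilities: M 0.0483, M+2 0.2531, M+4 0.4417, M+6 0.2569. Base peak = M+4.
P(M+4) = C(3,2) × 0.3643^1 × 0.6357^2 = 3 × 0.3643 × 0.40411449 = 0.441657 (base)
P(M) = C(3,0) × 0.3643^3 × 0.6357^0 = 1 × 0.04834789 × 1.0000 = 0.048348
Relative intensity = 0.048348 / 0.441657 × 100 = 10.9

10.9%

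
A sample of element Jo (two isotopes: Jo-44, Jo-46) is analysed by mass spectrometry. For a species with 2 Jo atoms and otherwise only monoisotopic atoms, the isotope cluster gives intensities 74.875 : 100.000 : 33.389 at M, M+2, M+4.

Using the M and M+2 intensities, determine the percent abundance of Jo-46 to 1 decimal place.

Write p for the Jo-44 fraction. I(M+2)/I(M) = [C(2,1)·p^1·(1−p)] / p^2 = 2·(1−p)/p = 100.000/74.875 = 1.3356
(1−p)/p = 1.3356/2 = 0.6678  ⇒  p = 1/(1 + 0.6678) = 0.5996
Jo-44: 60.0%, Jo-46: 40.0%.

40.0%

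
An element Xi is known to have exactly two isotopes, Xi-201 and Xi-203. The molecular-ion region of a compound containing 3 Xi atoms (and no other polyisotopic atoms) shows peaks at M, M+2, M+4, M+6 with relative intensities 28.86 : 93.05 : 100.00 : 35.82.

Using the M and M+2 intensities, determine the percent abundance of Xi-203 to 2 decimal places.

51.80%

Let p = fractional abundance of Xi-201. I(M+2)/I(M) = [C(3,1)·p^2·(1−p)] / p^3 = 3·(1−p)/p = 93.05/28.86 = 3.2242
(1−p)/p = 3.2242/3 = 1.0747  ⇒  p = 1/(1 + 1.0747) = 0.4820
Xi-201: 48.20%, Xi-203: 51.80%.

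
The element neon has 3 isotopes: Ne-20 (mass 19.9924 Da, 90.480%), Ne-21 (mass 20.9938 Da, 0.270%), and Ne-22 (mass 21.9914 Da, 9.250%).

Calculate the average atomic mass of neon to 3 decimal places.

20.180 Da

Weight each isotope mass by its fractional abundance: 0.90480 × 19.9924 + 0.00270 × 20.9938 + 0.09250 × 21.9914
= 18.08912 + 0.05668 + 2.03420 = 20.18000 Da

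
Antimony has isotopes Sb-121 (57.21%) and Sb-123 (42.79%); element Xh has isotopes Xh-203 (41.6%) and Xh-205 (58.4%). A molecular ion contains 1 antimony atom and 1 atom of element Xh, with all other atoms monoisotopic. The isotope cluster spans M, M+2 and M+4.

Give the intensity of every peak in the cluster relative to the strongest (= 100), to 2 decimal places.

Antimony pattern (n=1): 0.5721 : 0.4279
Element Xh pattern (n=1): 0.4160 : 0.5840
Convolve the two distributions (both contribute in 2-u steps):
  M: 0.5721×0.4160 = 0.237994
  M+2: 0.5721×0.5840 + 0.4279×0.4160 = 0.512113
  M+4: 0.4279×0.5840 = 0.249894
Scale to base peak (0.512113) = 100: 46.47 : 100.00 : 48.80

46.47 : 100.00 : 48.80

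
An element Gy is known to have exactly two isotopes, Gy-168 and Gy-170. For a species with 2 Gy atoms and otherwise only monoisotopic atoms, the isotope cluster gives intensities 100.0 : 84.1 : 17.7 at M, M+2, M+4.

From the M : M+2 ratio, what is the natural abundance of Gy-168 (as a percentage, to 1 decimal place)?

If p is the fraction of Gy that is Gy-168, then I(M+2)/I(M) = [C(2,1)·p^1·(1−p)] / p^2 = 2·(1−p)/p = 84.1/100.0 = 0.8410
(1−p)/p = 0.8410/2 = 0.4205  ⇒  p = 1/(1 + 0.4205) = 0.7040
Gy-168: 70.4%, Gy-170: 29.6%.

70.4%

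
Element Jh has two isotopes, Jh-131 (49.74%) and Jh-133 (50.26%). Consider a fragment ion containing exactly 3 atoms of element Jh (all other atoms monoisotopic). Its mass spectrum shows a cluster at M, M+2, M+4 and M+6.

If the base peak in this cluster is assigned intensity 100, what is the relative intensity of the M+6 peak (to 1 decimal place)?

Term probabilities: M 0.1231, M+2 0.3730, M+4 0.3769, M+6 0.1270. Base peak = M+4.
P(M+4) = C(3,2) × 0.4974^1 × 0.5026^2 = 3 × 0.4974 × 0.25260676 = 0.376940 (base)
P(M+6) = C(3,3) × 0.4974^0 × 0.5026^3 = 1 × 1.0000 × 0.12696016 = 0.126960
Relative intensity = 0.126960 / 0.376940 × 100 = 33.7

33.7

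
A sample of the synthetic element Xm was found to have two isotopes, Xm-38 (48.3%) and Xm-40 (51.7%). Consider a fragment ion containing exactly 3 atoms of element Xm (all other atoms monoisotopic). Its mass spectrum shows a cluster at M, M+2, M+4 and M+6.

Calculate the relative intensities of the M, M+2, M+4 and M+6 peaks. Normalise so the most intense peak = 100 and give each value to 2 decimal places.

Each Xm atom is independently Xm-38 (p = 0.483) or Xm-40 (q = 0.517); the cluster is the binomial expansion (p + q)^3.
P(M) = 0.483^3 = 0.112679
P(M+2) = 3 × 0.483^2 × 0.517^1 = 0.361831
P(M+4) = 3 × 0.483^1 × 0.517^2 = 0.387302
P(M+6) = 0.517^3 = 0.138188
The M+4 peak is largest (0.387302); scaling to 100 gives 29.09 : 93.42 : 100.00 : 35.68.

29.09 : 93.42 : 100.00 : 35.68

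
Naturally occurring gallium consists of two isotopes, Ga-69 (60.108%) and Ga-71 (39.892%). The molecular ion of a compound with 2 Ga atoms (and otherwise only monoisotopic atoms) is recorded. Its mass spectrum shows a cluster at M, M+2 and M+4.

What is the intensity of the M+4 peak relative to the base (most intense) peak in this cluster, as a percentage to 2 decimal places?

Term probabilities: M 0.3613, M+2 0.4796, M+4 0.1591. Base peak = M+2.
P(M+2) = C(2,1) × 0.60108^1 × 0.39892^1 = 2 × 0.60108 × 0.39892 = 0.479566 (base)
P(M+4) = C(2,2) × 0.60108^0 × 0.39892^2 = 1 × 1.0000 × 0.15913717 = 0.159137
Relative intensity = 0.159137 / 0.479566 × 100 = 33.18

33.18%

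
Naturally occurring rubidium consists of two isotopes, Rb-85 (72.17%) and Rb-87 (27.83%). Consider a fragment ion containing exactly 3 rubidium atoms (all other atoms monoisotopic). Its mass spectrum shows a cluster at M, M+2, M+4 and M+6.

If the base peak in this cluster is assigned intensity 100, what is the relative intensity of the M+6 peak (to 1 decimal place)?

5.0

(0.7217 + 0.2783)^3 gives M 0.3759, M+2 0.4349, M+4 0.1677, M+6 0.0216; the largest is M+2.
P(M+2) = C(3,1) × 0.7217^2 × 0.2783^1 = 3 × 0.52085089 × 0.2783 = 0.434858 (base)
P(M+6) = C(3,3) × 0.7217^0 × 0.2783^3 = 1 × 1.0000 × 0.02155458 = 0.021555
Relative intensity = 0.021555 / 0.434858 × 100 = 5.0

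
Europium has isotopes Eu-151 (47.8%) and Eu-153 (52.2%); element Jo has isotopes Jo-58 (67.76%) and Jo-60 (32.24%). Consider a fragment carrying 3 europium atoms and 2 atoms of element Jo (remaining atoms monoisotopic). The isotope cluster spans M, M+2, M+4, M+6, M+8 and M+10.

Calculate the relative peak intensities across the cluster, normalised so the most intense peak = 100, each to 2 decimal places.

14.45 : 61.08 : 100.00 : 78.72 : 29.61 : 4.26

Europium pattern (n=3): 0.10921535 : 0.35780594 : 0.39074206 : 0.14223665
Element Jo pattern (n=2): 0.45914176 : 0.43691648 : 0.10394176
Convolve the two distributions (both contribute in 2-u steps):
  M: 0.10921535×0.45914176 = 0.050145
  M+2: 0.10921535×0.43691648 + 0.35780594×0.45914176 = 0.212002
  M+4: 0.10921535×0.10394176 + 0.35780594×0.43691648 + 0.39074206×0.45914176 = 0.347089
  M+6: 0.35780594×0.10394176 + 0.39074206×0.43691648 + 0.14223665×0.45914176 = 0.273219
  M+8: 0.39074206×0.10394176 + 0.14223665×0.43691648 = 0.102760
  M+10: 0.14223665×0.10394176 = 0.014784
Scale to base peak (0.347089) = 100: 14.45 : 61.08 : 100.00 : 78.72 : 29.61 : 4.26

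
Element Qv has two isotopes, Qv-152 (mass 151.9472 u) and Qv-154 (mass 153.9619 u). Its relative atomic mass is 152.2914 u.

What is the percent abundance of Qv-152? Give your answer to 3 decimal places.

With x = fraction of Qv-152 (so Qv-154 is 1 − x):
151.9472·x + 153.9619·(1 − x) = 152.2914
(151.9472 − 153.9619)·x = 152.2914 − 153.9619
x = -1.6705 / -2.0147 = 0.82916 → 82.916% Qv-152, 17.084% Qv-154.

82.916%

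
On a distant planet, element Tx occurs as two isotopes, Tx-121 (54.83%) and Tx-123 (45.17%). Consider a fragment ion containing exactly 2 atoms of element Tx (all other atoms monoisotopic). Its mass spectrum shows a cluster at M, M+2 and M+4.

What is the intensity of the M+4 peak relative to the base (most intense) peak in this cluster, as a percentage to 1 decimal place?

(0.5483 + 0.4517)^2 gives M 0.3006, M+2 0.4953, M+4 0.2040; the largest is M+2.
P(M+2) = C(2,1) × 0.5483^1 × 0.4517^1 = 2 × 0.5483 × 0.4517 = 0.495334 (base)
P(M+4) = C(2,2) × 0.5483^0 × 0.4517^2 = 1 × 1.0000 × 0.20403289 = 0.204033
Relative intensity = 0.204033 / 0.495334 × 100 = 41.2

41.2%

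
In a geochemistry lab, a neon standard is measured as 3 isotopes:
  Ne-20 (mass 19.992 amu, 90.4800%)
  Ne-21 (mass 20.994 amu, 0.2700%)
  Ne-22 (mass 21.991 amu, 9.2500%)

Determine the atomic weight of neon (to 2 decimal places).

20.18 amu

Weight each isotope mass by its fractional abundance: 0.904800 × 19.992 + 0.002700 × 20.994 + 0.092500 × 21.991
= 18.0888 + 0.0567 + 2.0342 = 20.1797 amu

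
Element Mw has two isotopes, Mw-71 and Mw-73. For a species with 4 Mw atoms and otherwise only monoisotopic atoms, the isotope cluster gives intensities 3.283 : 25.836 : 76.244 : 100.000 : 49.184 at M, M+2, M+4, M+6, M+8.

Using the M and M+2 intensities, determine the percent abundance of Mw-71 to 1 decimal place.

Write p for the Mw-71 fraction. I(M+2)/I(M) = [C(4,1)·p^3·(1−p)] / p^4 = 4·(1−p)/p = 25.836/3.283 = 7.8696
(1−p)/p = 7.8696/4 = 1.9674  ⇒  p = 1/(1 + 1.9674) = 0.3370
Mw-71: 33.7%, Mw-73: 66.3%.

33.7%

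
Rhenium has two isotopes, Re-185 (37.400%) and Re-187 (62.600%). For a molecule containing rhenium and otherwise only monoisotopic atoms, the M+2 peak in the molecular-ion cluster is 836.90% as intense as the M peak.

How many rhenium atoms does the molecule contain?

The M+2/M ratio from n Re atoms is n · q/p = n · 0.62600/0.37400.
n = 8.3690 × 0.37400/0.62600 = 5.00 ≈ 5

5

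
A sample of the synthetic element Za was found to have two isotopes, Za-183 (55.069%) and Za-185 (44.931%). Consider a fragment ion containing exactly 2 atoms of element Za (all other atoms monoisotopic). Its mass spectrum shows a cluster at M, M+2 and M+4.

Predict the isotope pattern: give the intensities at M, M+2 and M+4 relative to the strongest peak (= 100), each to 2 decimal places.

The 2 Za atoms are independent, so intensities follow the terms of (0.55069 + 0.44931)^2.
P(M) = 0.55069^2 = 0.303259
P(M+2) = 2 × 0.55069^1 × 0.44931^1 = 0.494861
P(M+4) = 0.44931^2 = 0.201879
The M+2 peak is largest (0.494861); scaling to 100 gives 61.28 : 100.00 : 40.80.

61.28 : 100.00 : 40.80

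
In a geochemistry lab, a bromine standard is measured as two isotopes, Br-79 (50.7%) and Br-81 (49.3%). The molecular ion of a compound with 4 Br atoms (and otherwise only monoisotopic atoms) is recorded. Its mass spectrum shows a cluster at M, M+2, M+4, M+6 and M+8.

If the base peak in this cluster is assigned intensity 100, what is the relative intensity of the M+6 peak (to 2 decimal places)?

64.83

Term probabilities: M 0.0661, M+2 0.2570, M+4 0.3749, M+6 0.2430, M+8 0.0591. Base peak = M+4.
P(M+4) = C(4,2) × 0.507^2 × 0.493^2 = 6 × 0.257049 × 0.243049 = 0.374853 (base)
P(M+6) = C(4,3) × 0.507^1 × 0.493^3 = 4 × 0.5070 × 0.11982316 = 0.243001
Relative intensity = 0.243001 / 0.374853 × 100 = 64.83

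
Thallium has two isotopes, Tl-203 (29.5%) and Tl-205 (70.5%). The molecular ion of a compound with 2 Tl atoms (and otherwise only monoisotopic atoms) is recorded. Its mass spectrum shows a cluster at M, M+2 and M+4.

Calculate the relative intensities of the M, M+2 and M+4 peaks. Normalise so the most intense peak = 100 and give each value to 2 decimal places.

17.51 : 83.69 : 100.00

Each Tl atom is independently Tl-203 (p = 0.295) or Tl-205 (q = 0.705); the cluster is the binomial expansion (p + q)^2.
P(M) = 0.295^2 = 0.087025
P(M+2) = 2 × 0.295^1 × 0.705^1 = 0.415950
P(M+4) = 0.705^2 = 0.497025
The M+4 peak is largest (0.497025); scaling to 100 gives 17.51 : 83.69 : 100.00.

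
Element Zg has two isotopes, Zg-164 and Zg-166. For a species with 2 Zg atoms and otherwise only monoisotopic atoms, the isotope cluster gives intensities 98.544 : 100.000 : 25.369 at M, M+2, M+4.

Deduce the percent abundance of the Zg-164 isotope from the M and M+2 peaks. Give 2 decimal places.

66.34%

Write p for the Zg-164 fraction. I(M+2)/I(M) = [C(2,1)·p^1·(1−p)] / p^2 = 2·(1−p)/p = 100.000/98.544 = 1.0148
(1−p)/p = 1.0148/2 = 0.5074  ⇒  p = 1/(1 + 0.5074) = 0.6634
Zg-164: 66.34%, Zg-166: 33.66%.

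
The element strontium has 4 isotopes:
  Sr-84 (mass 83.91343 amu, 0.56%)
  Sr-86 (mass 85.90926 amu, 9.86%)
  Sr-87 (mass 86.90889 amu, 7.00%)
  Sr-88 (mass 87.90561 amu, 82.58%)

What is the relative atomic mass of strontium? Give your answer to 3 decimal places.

87.617 amu

Ar = Σ fᵢ·mᵢ = 0.0056 × 83.91343 + 0.0986 × 85.90926 + 0.0700 × 86.90889 + 0.8258 × 87.90561
= 0.469915 + 8.470653 + 6.083622 + 72.592453 = 87.616643 amu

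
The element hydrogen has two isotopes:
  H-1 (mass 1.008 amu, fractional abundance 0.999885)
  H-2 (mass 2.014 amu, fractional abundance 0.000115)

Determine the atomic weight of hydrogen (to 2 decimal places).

Ar = Σ fᵢ·mᵢ = 0.999885 × 1.008 + 0.000115 × 2.014
= 1.0079 + 0.0002 = 1.0081 amu

1.01 amu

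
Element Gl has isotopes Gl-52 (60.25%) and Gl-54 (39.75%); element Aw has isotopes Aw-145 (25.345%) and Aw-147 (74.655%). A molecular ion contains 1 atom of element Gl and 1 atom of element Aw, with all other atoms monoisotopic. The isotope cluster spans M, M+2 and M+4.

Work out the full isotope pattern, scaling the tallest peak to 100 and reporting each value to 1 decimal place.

Element Gl pattern (n=1): 0.6025 : 0.3975
Element Aw pattern (n=1): 0.25345 : 0.74655
Convolve the two distributions (both contribute in 2-u steps):
  M: 0.6025×0.25345 = 0.152704
  M+2: 0.6025×0.74655 + 0.3975×0.25345 = 0.550543
  M+4: 0.3975×0.74655 = 0.296754
Scale to base peak (0.550543) = 100: 27.7 : 100.0 : 53.9

27.7 : 100.0 : 53.9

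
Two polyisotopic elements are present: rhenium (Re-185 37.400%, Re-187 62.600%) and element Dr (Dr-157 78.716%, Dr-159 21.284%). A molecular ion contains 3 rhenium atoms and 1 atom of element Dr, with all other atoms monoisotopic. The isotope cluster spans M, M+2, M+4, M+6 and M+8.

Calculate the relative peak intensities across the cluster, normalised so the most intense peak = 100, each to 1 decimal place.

Rhenium pattern (n=3): 0.05231362 : 0.26268713 : 0.43968487 : 0.24531438
Element Dr pattern (n=1): 0.78716 : 0.21284
Convolve the two distributions (both contribute in 2-u steps):
  M: 0.05231362×0.78716 = 0.041179
  M+2: 0.05231362×0.21284 + 0.26268713×0.78716 = 0.217911
  M+4: 0.26268713×0.21284 + 0.43968487×0.78716 = 0.402013
  M+6: 0.43968487×0.21284 + 0.24531438×0.78716 = 0.286684
  M+8: 0.24531438×0.21284 = 0.052213
Scale to base peak (0.402013) = 100: 10.2 : 54.2 : 100.0 : 71.3 : 13.0

10.2 : 54.2 : 100.0 : 71.3 : 13.0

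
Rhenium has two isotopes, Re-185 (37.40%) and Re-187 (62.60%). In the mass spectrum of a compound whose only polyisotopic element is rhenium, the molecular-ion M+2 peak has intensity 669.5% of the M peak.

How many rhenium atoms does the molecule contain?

4

For n independent Re atoms, I(M+2)/I(M) = n · (abundance Re-187) / (abundance Re-185) = n · 0.6260/0.3740.
n = 6.695 × 0.3740/0.6260 = 4.00 ≈ 4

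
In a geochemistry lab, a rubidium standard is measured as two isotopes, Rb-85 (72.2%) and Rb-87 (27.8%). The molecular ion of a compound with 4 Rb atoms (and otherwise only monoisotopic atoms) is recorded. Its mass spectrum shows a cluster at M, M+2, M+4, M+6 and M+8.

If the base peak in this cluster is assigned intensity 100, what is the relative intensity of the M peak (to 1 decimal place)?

Binomial terms of (0.722 + 0.278)^4: M 0.2717, M+2 0.4185, M+4 0.2417, M+6 0.0620, M+8 0.0060 → M+2 is the base peak.
P(M+2) = C(4,1) × 0.722^3 × 0.278^1 = 4 × 0.37636705 × 0.2780 = 0.418520 (base)
P(M) = C(4,0) × 0.722^4 × 0.278^0 = 1 × 0.27173701 × 1.0000 = 0.271737
Relative intensity = 0.271737 / 0.418520 × 100 = 64.9

64.9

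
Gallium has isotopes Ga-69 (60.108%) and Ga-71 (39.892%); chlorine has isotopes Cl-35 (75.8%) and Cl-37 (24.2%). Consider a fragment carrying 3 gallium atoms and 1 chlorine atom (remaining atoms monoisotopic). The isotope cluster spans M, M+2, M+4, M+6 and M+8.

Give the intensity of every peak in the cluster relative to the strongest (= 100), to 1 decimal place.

43.3 : 100.0 : 84.7 : 30.9 : 4.0

Gallium pattern (n=3): 0.2171685 : 0.432386 : 0.2869625 : 0.063483
Chlorine pattern (n=1): 0.7580 : 0.2420
Convolve the two distributions (both contribute in 2-u steps):
  M: 0.2171685×0.7580 = 0.164614
  M+2: 0.2171685×0.2420 + 0.432386×0.7580 = 0.380303
  M+4: 0.432386×0.2420 + 0.2869625×0.7580 = 0.322155
  M+6: 0.2869625×0.2420 + 0.063483×0.7580 = 0.117565
  M+8: 0.063483×0.2420 = 0.015363
Scale to base peak (0.380303) = 100: 43.3 : 100.0 : 84.7 : 30.9 : 4.0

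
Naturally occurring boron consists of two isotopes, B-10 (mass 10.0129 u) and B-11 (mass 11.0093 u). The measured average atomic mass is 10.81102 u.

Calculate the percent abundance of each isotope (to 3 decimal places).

Writing the weighted mean with unknown fraction x of B-10:
10.0129·x + 11.0093·(1 − x) = 10.81102
(10.0129 − 11.0093)·x = 10.81102 − 11.0093
x = -0.19828 / -0.9964 = 0.19900 → 19.900% B-10, 80.100% B-11.

B-10: 19.900%, B-11: 80.100%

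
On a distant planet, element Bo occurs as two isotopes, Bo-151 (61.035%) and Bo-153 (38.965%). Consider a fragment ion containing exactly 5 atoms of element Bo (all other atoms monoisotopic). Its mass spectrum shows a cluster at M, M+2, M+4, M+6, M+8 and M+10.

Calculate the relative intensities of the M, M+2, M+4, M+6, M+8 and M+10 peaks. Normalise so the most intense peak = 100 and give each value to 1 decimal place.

24.5 : 78.3 : 100.0 : 63.8 : 20.4 : 2.6

Each Bo atom is independently Bo-151 (p = 0.61035) or Bo-153 (q = 0.38965); the cluster is the binomial expansion (p + q)^5.
P(M) = 0.61035^5 = 0.084702
P(M+2) = 5 × 0.61035^4 × 0.38965^1 = 0.270371
P(M+4) = 10 × 0.61035^3 × 0.38965^2 = 0.345212
P(M+6) = 10 × 0.61035^2 × 0.38965^3 = 0.220385
P(M+8) = 5 × 0.61035^1 × 0.38965^4 = 0.070347
P(M+10) = 0.38965^5 = 0.008982
The M+4 peak is largest (0.345212); scaling to 100 gives 24.5 : 78.3 : 100.0 : 63.8 : 20.4 : 2.6.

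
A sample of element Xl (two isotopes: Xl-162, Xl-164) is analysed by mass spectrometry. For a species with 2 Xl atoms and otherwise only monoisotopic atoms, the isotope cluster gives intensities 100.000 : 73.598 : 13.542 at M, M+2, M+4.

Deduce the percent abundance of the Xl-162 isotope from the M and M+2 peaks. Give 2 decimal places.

If p is the fraction of Xl that is Xl-162, then I(M+2)/I(M) = [C(2,1)·p^1·(1−p)] / p^2 = 2·(1−p)/p = 73.598/100.000 = 0.7360
(1−p)/p = 0.7360/2 = 0.3680  ⇒  p = 1/(1 + 0.3680) = 0.7310
Xl-162: 73.10%, Xl-164: 26.90%.

73.10%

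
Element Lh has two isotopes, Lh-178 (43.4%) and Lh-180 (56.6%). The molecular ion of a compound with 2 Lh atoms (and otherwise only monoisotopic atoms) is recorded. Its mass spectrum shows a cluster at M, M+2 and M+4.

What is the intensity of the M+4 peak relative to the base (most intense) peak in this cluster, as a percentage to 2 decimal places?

Term probabilities: M 0.1884, M+2 0.4913, M+4 0.3204. Base peak = M+2.
P(M+2) = C(2,1) × 0.434^1 × 0.566^1 = 2 × 0.4340 × 0.5660 = 0.491288 (base)
P(M+4) = C(2,2) × 0.434^0 × 0.566^2 = 1 × 1.0000 × 0.320356 = 0.320356
Relative intensity = 0.320356 / 0.491288 × 100 = 65.21

65.21%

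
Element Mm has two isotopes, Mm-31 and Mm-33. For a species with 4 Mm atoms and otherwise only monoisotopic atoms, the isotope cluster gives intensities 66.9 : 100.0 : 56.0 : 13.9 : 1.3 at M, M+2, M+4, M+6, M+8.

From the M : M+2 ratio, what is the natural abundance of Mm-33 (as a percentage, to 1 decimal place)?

Let p = fractional abundance of Mm-31. I(M+2)/I(M) = [C(4,1)·p^3·(1−p)] / p^4 = 4·(1−p)/p = 100.0/66.9 = 1.4948
(1−p)/p = 1.4948/4 = 0.3737  ⇒  p = 1/(1 + 0.3737) = 0.7280
Mm-31: 72.8%, Mm-33: 27.2%.

27.2%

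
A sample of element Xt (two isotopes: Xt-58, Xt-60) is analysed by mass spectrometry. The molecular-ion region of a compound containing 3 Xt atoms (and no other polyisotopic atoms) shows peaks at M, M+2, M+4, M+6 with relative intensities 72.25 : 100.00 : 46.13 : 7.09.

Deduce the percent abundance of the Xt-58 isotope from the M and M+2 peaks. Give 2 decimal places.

68.43%

Write p for the Xt-58 fraction. I(M+2)/I(M) = [C(3,1)·p^2·(1−p)] / p^3 = 3·(1−p)/p = 100.00/72.25 = 1.3841
(1−p)/p = 1.3841/3 = 0.4614  ⇒  p = 1/(1 + 0.4614) = 0.6843
Xt-58: 68.43%, Xt-60: 31.57%.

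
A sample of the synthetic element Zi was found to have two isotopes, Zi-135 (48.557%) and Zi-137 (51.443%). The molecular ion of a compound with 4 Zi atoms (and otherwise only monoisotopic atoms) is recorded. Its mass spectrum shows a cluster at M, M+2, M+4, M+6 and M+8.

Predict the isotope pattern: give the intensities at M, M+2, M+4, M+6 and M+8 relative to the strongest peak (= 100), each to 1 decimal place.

Each Zi atom is independently Zi-135 (p = 0.48557) or Zi-137 (q = 0.51443); the cluster is the binomial expansion (p + q)^4.
P(M) = 0.48557^4 = 0.055591
P(M+2) = 4 × 0.48557^3 × 0.51443^1 = 0.235582
P(M+4) = 6 × 0.48557^2 × 0.51443^2 = 0.374376
P(M+6) = 4 × 0.48557^1 × 0.51443^3 = 0.264418
P(M+8) = 0.51443^4 = 0.070033
The M+4 peak is largest (0.374376); scaling to 100 gives 14.8 : 62.9 : 100.0 : 70.6 : 18.7.

14.8 : 62.9 : 100.0 : 70.6 : 18.7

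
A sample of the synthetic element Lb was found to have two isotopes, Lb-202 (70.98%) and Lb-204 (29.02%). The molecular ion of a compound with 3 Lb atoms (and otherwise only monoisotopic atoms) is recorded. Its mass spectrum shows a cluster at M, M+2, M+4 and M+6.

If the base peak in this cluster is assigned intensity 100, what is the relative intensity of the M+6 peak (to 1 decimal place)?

5.6

Binomial terms of (0.7098 + 0.2902)^3: M 0.3576, M+2 0.4386, M+4 0.1793, M+6 0.0244 → M+2 is the base peak.
P(M+2) = C(3,1) × 0.7098^2 × 0.2902^1 = 3 × 0.50381604 × 0.2902 = 0.438622 (base)
P(M+6) = C(3,3) × 0.7098^0 × 0.2902^3 = 1 × 1.0000 × 0.02443949 = 0.024439
Relative intensity = 0.024439 / 0.438622 × 100 = 5.6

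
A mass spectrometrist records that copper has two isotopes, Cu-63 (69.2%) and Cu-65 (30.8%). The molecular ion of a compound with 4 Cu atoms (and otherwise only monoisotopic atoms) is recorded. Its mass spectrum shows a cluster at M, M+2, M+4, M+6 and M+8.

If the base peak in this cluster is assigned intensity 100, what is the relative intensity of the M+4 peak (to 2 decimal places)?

Term probabilities: M 0.2293, M+2 0.4083, M+4 0.2726, M+6 0.0809, M+8 0.0090. Base peak = M+2.
P(M+2) = C(4,1) × 0.692^3 × 0.308^1 = 4 × 0.33137389 × 0.3080 = 0.408253 (base)
P(M+4) = C(4,2) × 0.692^2 × 0.308^2 = 6 × 0.478864 × 0.094864 = 0.272562
Relative intensity = 0.272562 / 0.408253 × 100 = 66.76

66.76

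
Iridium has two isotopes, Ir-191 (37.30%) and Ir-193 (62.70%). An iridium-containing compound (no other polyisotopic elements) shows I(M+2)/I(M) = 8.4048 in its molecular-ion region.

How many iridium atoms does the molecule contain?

With n Ir atoms, P(M+2)/P(M) = C(n,1)·p^(n−1)q / p^n = n·q/p = n · 0.6270/0.3730.
n = 8.4048 × 0.3730/0.6270 = 5.00 ≈ 5

5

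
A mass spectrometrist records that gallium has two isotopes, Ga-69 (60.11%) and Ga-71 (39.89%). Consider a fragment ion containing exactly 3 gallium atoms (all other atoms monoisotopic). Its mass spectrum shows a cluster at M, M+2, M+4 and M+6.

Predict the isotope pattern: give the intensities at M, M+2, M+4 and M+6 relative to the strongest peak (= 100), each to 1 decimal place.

50.2 : 100.0 : 66.4 : 14.7

The 3 Ga atoms are independent, so intensities follow the terms of (0.6011 + 0.3989)^3.
P(M) = 0.6011^3 = 0.217190
P(M+2) = 3 × 0.6011^2 × 0.3989^1 = 0.432393
P(M+4) = 3 × 0.6011^1 × 0.3989^2 = 0.286943
P(M+6) = 0.3989^3 = 0.063473
The M+2 peak is largest (0.432393); scaling to 100 gives 50.2 : 100.0 : 66.4 : 14.7.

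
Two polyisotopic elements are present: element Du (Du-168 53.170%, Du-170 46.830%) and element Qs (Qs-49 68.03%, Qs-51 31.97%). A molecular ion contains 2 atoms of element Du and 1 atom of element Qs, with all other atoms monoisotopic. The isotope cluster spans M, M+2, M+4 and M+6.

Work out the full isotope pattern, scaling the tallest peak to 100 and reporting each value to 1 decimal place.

Element Du pattern (n=2): 0.28270489 : 0.49799022 : 0.21930489
Element Qs pattern (n=1): 0.6803 : 0.3197
Convolve the two distributions (both contribute in 2-u steps):
  M: 0.28270489×0.6803 = 0.192324
  M+2: 0.28270489×0.3197 + 0.49799022×0.6803 = 0.429163
  M+4: 0.49799022×0.3197 + 0.21930489×0.6803 = 0.308401
  M+6: 0.21930489×0.3197 = 0.070112
Scale to base peak (0.429163) = 100: 44.8 : 100.0 : 71.9 : 16.3

44.8 : 100.0 : 71.9 : 16.3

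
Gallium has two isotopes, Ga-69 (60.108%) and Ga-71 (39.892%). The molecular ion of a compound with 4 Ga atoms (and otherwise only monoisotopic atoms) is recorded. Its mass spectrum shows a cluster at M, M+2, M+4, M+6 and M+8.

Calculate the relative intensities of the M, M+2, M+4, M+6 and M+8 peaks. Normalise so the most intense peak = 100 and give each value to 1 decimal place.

The 4 Ga atoms are independent, so intensities follow the terms of (0.60108 + 0.39892)^4.
P(M) = 0.60108^4 = 0.130536
P(M+2) = 4 × 0.60108^3 × 0.39892^1 = 0.346531
P(M+4) = 6 × 0.60108^2 × 0.39892^2 = 0.344975
P(M+6) = 4 × 0.60108^1 × 0.39892^3 = 0.152633
P(M+8) = 0.39892^4 = 0.025325
The M+2 peak is largest (0.346531); scaling to 100 gives 37.7 : 100.0 : 99.6 : 44.0 : 7.3.

37.7 : 100.0 : 99.6 : 44.0 : 7.3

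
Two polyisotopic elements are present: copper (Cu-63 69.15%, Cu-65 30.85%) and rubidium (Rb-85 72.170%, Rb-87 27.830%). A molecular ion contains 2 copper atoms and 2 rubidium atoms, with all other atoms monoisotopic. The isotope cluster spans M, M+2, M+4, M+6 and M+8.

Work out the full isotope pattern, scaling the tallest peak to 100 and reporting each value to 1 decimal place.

60.1 : 100.0 : 62.3 : 17.2 : 1.8

Copper pattern (n=2): 0.47817225 : 0.4266555 : 0.09517225
Rubidium pattern (n=2): 0.52085089 : 0.40169822 : 0.07745089
Convolve the two distributions (both contribute in 2-u steps):
  M: 0.47817225×0.52085089 = 0.249056
  M+2: 0.47817225×0.40169822 + 0.4266555×0.52085089 = 0.414305
  M+4: 0.47817225×0.07745089 + 0.4266555×0.40169822 + 0.09517225×0.52085089 = 0.257992
  M+6: 0.4266555×0.07745089 + 0.09517225×0.40169822 = 0.071275
  M+8: 0.09517225×0.07745089 = 0.007371
Scale to base peak (0.414305) = 100: 60.1 : 100.0 : 62.3 : 17.2 : 1.8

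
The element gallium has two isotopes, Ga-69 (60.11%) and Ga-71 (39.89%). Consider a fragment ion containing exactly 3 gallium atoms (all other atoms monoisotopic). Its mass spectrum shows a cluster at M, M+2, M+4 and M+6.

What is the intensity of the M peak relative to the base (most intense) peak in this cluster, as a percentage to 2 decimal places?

50.23%

Binomial terms of (0.6011 + 0.3989)^3: M 0.2172, M+2 0.4324, M+4 0.2869, M+6 0.0635 → M+2 is the base peak.
P(M+2) = C(3,1) × 0.6011^2 × 0.3989^1 = 3 × 0.36132121 × 0.3989 = 0.432393 (base)
P(M) = C(3,0) × 0.6011^3 × 0.3989^0 = 1 × 0.21719018 × 1.0000 = 0.217190
Relative intensity = 0.217190 / 0.432393 × 100 = 50.23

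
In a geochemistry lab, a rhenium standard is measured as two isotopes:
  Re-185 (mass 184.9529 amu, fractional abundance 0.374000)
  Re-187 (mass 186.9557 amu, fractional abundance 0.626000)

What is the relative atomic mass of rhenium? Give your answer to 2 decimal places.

186.21 amu

The abundance-weighted mean is 0.374000 × 184.9529 + 0.626000 × 186.9557
= 69.17238 + 117.03427 = 186.20665 amu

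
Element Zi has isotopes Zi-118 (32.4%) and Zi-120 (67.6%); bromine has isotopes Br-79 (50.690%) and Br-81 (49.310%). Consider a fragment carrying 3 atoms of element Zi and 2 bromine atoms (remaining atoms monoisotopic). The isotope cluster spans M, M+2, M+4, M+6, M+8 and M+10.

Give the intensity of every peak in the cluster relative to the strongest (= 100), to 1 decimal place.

2.5 : 20.3 : 64.8 : 100.0 : 74.3 : 21.3

Element Zi pattern (n=3): 0.03401222 : 0.21289133 : 0.44418067 : 0.30891578
Bromine pattern (n=2): 0.25694761 : 0.49990478 : 0.24314761
Convolve the two distributions (both contribute in 2-u steps):
  M: 0.03401222×0.25694761 = 0.008739
  M+2: 0.03401222×0.49990478 + 0.21289133×0.25694761 = 0.071705
  M+4: 0.03401222×0.24314761 + 0.21289133×0.49990478 + 0.44418067×0.25694761 = 0.228827
  M+6: 0.21289133×0.24314761 + 0.44418067×0.49990478 + 0.30891578×0.25694761 = 0.353187
  M+8: 0.44418067×0.24314761 + 0.30891578×0.49990478 = 0.262430
  M+10: 0.30891578×0.24314761 = 0.075112
Scale to base peak (0.353187) = 100: 2.5 : 20.3 : 64.8 : 100.0 : 74.3 : 21.3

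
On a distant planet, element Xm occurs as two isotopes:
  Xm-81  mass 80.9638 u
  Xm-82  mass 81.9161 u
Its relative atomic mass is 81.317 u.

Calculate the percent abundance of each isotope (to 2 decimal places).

Let x be the fractional abundance of Xm-81; then Xm-82 has abundance 1 − x.
80.9638·x + 81.9161·(1 − x) = 81.317
(80.9638 − 81.9161)·x = 81.317 − 81.9161
x = -0.5991 / -0.9523 = 0.62911 → 62.91% Xm-81, 37.09% Xm-82.

Xm-81: 62.91%, Xm-82: 37.09%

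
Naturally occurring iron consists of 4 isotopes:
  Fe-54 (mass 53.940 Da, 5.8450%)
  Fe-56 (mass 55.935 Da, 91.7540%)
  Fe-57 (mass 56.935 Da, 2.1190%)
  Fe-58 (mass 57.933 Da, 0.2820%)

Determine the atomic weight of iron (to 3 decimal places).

The abundance-weighted mean is 0.058450 × 53.940 + 0.917540 × 55.935 + 0.021190 × 56.935 + 0.002820 × 57.933
= 3.1528 + 51.3226 + 1.2065 + 0.1634 = 55.8453 Da

55.845 Da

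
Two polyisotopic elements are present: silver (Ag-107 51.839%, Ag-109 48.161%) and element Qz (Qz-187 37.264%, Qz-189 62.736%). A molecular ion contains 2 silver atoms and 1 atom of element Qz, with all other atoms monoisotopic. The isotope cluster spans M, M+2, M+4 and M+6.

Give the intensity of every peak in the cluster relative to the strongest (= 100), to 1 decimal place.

25.1 : 88.7 : 100.0 : 36.4

Silver pattern (n=2): 0.26872819 : 0.49932362 : 0.23194819
Element Qz pattern (n=1): 0.37264 : 0.62736
Convolve the two distributions (both contribute in 2-u steps):
  M: 0.26872819×0.37264 = 0.100139
  M+2: 0.26872819×0.62736 + 0.49932362×0.37264 = 0.354657
  M+4: 0.49932362×0.62736 + 0.23194819×0.37264 = 0.399689
  M+6: 0.23194819×0.62736 = 0.145515
Scale to base peak (0.399689) = 100: 25.1 : 88.7 : 100.0 : 36.4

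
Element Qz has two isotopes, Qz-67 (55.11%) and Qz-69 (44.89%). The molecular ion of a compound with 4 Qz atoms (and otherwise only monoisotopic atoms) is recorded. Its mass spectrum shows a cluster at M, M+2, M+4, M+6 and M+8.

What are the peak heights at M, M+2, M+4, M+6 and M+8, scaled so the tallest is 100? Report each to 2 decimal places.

The 4 Qz atoms are independent, so intensities follow the terms of (0.5511 + 0.4489)^4.
P(M) = 0.5511^4 = 0.092240
P(M+2) = 4 × 0.5511^3 × 0.4489^1 = 0.300539
P(M+4) = 6 × 0.5511^2 × 0.4489^2 = 0.367207
P(M+6) = 4 × 0.5511^1 × 0.4489^3 = 0.199406
P(M+8) = 0.4489^4 = 0.040607
The M+4 peak is largest (0.367207); scaling to 100 gives 25.12 : 81.84 : 100.00 : 54.30 : 11.06.

25.12 : 81.84 : 100.00 : 54.30 : 11.06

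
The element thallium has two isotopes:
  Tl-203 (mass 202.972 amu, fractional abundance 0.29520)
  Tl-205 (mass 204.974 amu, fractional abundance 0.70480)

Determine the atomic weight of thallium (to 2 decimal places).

204.38 amu

Ar = Σ fᵢ·mᵢ = 0.29520 × 202.972 + 0.70480 × 204.974
= 59.9173 + 144.4657 = 204.3830 amu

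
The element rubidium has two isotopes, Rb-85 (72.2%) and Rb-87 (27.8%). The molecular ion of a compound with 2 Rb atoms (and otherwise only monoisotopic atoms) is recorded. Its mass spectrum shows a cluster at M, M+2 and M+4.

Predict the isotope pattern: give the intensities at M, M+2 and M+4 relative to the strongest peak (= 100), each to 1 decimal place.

The 2 Rb atoms are independent, so intensities follow the terms of (0.722 + 0.278)^2.
P(M) = 0.722^2 = 0.521284
P(M+2) = 2 × 0.722^1 × 0.278^1 = 0.401432
P(M+4) = 0.278^2 = 0.077284
The M peak is largest (0.521284); scaling to 100 gives 100.0 : 77.0 : 14.8.

100.0 : 77.0 : 14.8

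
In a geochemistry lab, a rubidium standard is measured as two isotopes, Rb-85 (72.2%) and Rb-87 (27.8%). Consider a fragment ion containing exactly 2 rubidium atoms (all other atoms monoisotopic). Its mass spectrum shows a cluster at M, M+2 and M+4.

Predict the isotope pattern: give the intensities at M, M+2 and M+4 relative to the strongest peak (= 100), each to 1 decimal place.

100.0 : 77.0 : 14.8

Expanding (0.722 + 0.278)^2:
P(M) = 0.722^2 = 0.521284
P(M+2) = 2 × 0.722^1 × 0.278^1 = 0.401432
P(M+4) = 0.278^2 = 0.077284
The M peak is largest (0.521284); scaling to 100 gives 100.0 : 77.0 : 14.8.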